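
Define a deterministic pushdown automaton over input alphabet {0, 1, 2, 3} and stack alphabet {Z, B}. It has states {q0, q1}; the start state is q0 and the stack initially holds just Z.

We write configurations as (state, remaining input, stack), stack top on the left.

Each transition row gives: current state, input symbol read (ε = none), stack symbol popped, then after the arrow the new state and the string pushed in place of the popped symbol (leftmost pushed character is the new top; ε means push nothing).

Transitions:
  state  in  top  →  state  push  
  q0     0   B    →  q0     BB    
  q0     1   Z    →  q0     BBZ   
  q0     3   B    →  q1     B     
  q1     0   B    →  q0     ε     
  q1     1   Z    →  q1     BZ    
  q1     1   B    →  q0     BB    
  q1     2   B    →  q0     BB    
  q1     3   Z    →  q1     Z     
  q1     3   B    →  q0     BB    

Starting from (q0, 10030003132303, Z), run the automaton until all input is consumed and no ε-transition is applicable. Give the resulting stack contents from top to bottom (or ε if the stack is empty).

BBBBBBZ

(q0, 10030003132303, Z) ⊢ (q0, 0030003132303, BBZ) ⊢ (q0, 030003132303, BBBZ) ⊢ (q0, 30003132303, BBBBZ) ⊢ (q1, 0003132303, BBBBZ) ⊢ (q0, 003132303, BBBZ) ⊢ (q0, 03132303, BBBBZ) ⊢ (q0, 3132303, BBBBBZ) ⊢ (q1, 132303, BBBBBZ) ⊢ (q0, 32303, BBBBBBZ) ⊢ (q1, 2303, BBBBBBZ) ⊢ (q0, 303, BBBBBBBZ) ⊢ (q1, 03, BBBBBBBZ) ⊢ (q0, 3, BBBBBBZ) ⊢ (q1, ε, BBBBBBZ)
All input consumed in state q1 with stack BBBBBBZ.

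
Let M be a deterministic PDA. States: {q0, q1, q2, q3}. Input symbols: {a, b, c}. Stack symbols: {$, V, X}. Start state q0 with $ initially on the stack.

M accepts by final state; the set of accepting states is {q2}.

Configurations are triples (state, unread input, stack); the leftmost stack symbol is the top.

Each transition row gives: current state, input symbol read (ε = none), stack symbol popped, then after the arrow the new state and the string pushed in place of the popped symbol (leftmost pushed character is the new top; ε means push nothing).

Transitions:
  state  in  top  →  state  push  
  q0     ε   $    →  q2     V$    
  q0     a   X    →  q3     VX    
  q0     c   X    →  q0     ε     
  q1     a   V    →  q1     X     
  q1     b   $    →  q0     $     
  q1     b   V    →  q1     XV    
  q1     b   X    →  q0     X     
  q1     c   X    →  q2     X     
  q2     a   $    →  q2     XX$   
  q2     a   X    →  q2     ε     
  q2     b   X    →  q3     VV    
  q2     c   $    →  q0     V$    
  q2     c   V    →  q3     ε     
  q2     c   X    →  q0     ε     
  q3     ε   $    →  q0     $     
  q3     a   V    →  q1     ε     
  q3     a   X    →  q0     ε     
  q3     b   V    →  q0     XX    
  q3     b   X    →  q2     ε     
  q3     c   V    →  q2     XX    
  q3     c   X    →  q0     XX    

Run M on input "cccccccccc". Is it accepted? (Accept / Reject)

Accept

(q0, cccccccccc, $) ⊢ (q2, cccccccccc, V$) ⊢ (q3, ccccccccc, $) ⊢ (q0, ccccccccc, $) ⊢ (q2, ccccccccc, V$) ⊢ (q3, cccccccc, $) ⊢ (q0, cccccccc, $) ⊢ (q2, cccccccc, V$) ⊢ (q3, ccccccc, $) ⊢ (q0, ccccccc, $) ⊢ (q2, ccccccc, V$) ⊢ (q3, cccccc, $) ⊢ (q0, cccccc, $) ⊢ (q2, cccccc, V$) ⊢ (q3, ccccc, $) ⊢ (q0, ccccc, $) ⊢ (q2, ccccc, V$) ⊢ (q3, cccc, $) ⊢ (q0, cccc, $) ⊢ (q2, cccc, V$) ⊢ (q3, ccc, $) ⊢ (q0, ccc, $) ⊢ (q2, ccc, V$) ⊢ (q3, cc, $) ⊢ (q0, cc, $) ⊢ (q2, cc, V$) ⊢ (q3, c, $) ⊢ (q0, c, $) ⊢ (q2, c, V$) ⊢ (q3, ε, $) ⊢ (q0, ε, $) ⊢ (q2, ε, V$)
All input consumed; state q2 ∈ F.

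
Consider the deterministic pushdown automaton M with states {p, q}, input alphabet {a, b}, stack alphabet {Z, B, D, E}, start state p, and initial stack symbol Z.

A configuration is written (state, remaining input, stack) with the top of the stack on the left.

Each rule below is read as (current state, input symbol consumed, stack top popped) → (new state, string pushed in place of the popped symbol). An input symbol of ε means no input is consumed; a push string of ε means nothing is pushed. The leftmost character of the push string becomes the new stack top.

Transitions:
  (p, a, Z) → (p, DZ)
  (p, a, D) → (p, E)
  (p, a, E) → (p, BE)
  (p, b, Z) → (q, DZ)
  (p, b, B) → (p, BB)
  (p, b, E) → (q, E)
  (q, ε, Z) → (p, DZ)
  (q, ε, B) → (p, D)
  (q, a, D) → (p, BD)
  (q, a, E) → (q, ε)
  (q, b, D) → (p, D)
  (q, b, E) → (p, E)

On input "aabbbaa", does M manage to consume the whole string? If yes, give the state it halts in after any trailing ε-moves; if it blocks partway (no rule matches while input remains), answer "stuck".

p

(p, aabbbaa, Z)
  read a, top Z: go to p, push DZ → (p, abbbaa, DZ)
  read a, top D: go to p, push E → (p, bbbaa, EZ)
  read b, top E: go to q, push E → (q, bbaa, EZ)
  read b, top E: go to p, push E → (p, baa, EZ)
  read b, top E: go to q, push E → (q, aa, EZ)
  read a, top E: go to q, push ε → (q, a, Z)
  ε-move, top Z: go to p, push DZ → (p, a, DZ)
  read a, top D: go to p, push E → (p, ε, EZ)
All input consumed; M is in state p.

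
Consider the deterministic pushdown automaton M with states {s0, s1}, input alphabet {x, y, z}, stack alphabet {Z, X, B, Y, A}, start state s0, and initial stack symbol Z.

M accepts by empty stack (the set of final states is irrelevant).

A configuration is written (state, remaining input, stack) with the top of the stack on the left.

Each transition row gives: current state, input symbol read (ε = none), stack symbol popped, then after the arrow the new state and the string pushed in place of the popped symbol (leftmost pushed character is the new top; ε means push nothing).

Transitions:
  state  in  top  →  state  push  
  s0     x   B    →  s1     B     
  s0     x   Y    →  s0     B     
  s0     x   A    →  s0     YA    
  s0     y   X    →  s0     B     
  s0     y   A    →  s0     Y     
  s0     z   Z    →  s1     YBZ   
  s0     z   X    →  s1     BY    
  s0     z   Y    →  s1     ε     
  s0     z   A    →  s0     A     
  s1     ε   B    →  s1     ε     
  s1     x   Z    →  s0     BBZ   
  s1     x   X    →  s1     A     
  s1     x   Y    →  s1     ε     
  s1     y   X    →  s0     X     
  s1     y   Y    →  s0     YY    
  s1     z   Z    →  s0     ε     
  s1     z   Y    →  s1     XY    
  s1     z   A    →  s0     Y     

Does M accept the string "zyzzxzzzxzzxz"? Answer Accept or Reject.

(s0, zyzzxzzzxzzxz, Z)
  read z, top Z: go to s1, push YBZ → (s1, yzzxzzzxzzxz, YBZ)
  read y, top Y: go to s0, push YY → (s0, zzxzzzxzzxz, YYBZ)
  read z, top Y: go to s1, push ε → (s1, zxzzzxzzxz, YBZ)
  read z, top Y: go to s1, push XY → (s1, xzzzxzzxz, XYBZ)
  read x, top X: go to s1, push A → (s1, zzzxzzxz, AYBZ)
  read z, top A: go to s0, push Y → (s0, zzxzzxz, YYBZ)
  read z, top Y: go to s1, push ε → (s1, zxzzxz, YBZ)
  read z, top Y: go to s1, push XY → (s1, xzzxz, XYBZ)
  read x, top X: go to s1, push A → (s1, zzxz, AYBZ)
  read z, top A: go to s0, push Y → (s0, zxz, YYBZ)
  read z, top Y: go to s1, push ε → (s1, xz, YBZ)
  read x, top Y: go to s1, push ε → (s1, z, BZ)
  ε-move, top B: go to s1, push ε → (s1, z, Z)
  read z, top Z: go to s0, push ε → (s0, ε, ε)
All input consumed and the stack is empty.

Accept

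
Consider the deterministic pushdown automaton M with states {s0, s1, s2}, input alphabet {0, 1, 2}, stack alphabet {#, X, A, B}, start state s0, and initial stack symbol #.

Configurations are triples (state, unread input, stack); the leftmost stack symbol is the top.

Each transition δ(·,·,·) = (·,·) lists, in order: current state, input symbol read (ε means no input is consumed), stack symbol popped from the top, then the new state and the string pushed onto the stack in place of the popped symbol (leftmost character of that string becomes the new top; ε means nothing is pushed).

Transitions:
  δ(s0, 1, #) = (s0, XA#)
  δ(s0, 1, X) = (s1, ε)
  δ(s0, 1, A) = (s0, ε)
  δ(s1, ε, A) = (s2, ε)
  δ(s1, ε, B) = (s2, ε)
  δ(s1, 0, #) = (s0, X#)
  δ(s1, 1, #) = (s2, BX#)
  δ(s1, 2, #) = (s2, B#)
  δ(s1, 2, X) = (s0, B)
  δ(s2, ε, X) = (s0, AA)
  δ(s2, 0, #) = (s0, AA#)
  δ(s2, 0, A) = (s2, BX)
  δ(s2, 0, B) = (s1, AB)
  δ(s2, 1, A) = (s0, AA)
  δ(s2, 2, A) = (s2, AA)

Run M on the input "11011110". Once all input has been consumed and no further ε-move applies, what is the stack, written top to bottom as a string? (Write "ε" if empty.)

(s0, 11011110, #) ⊢ (s0, 1011110, XA#) ⊢ (s1, 011110, A#) ⊢ (s2, 011110, #) ⊢ (s0, 11110, AA#) ⊢ (s0, 1110, A#) ⊢ (s0, 110, #) ⊢ (s0, 10, XA#) ⊢ (s1, 0, A#) ⊢ (s2, 0, #) ⊢ (s0, ε, AA#)
All input consumed in state s0 with stack AA#.

AA#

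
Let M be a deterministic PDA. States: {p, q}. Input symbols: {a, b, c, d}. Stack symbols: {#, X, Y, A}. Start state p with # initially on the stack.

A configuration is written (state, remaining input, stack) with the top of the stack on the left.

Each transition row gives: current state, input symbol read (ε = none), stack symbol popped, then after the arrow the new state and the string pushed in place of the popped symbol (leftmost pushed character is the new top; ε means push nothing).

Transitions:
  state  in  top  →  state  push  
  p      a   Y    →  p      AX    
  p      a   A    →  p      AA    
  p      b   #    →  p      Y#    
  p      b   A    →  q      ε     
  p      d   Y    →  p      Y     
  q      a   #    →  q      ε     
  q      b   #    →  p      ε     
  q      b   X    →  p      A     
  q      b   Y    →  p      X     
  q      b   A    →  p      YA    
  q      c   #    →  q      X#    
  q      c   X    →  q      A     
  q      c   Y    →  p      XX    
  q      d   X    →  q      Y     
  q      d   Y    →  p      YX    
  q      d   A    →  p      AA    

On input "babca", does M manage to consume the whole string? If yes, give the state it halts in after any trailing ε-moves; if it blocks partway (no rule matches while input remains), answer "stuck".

stuck

(p, babca, #)
  read b, top #: go to p, push Y# → (p, abca, Y#)
  read a, top Y: go to p, push AX → (p, bca, AX#)
  read b, top A: go to q, push ε → (q, ca, X#)
  read c, top X: go to q, push A → (q, a, A#)
No transition for (q, a, top A); M blocks with input a remaining.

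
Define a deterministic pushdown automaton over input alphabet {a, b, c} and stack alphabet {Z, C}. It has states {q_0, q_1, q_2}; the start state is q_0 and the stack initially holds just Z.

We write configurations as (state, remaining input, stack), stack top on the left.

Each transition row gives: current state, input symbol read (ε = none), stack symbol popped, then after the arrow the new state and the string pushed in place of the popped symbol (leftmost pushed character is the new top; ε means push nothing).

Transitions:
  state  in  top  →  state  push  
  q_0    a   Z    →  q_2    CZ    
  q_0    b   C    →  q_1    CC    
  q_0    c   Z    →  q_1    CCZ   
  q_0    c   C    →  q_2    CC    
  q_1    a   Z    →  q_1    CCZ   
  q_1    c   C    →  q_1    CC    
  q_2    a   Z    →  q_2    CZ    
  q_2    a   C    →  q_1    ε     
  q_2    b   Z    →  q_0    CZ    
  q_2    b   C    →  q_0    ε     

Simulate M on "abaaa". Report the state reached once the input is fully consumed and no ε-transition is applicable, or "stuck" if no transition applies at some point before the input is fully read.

q_1

(q_0, abaaa, Z)
  read a, top Z: go to q_2, push CZ → (q_2, baaa, CZ)
  read b, top C: go to q_0, push ε → (q_0, aaa, Z)
  read a, top Z: go to q_2, push CZ → (q_2, aa, CZ)
  read a, top C: go to q_1, push ε → (q_1, a, Z)
  read a, top Z: go to q_1, push CCZ → (q_1, ε, CCZ)
All input consumed; M is in state q_1.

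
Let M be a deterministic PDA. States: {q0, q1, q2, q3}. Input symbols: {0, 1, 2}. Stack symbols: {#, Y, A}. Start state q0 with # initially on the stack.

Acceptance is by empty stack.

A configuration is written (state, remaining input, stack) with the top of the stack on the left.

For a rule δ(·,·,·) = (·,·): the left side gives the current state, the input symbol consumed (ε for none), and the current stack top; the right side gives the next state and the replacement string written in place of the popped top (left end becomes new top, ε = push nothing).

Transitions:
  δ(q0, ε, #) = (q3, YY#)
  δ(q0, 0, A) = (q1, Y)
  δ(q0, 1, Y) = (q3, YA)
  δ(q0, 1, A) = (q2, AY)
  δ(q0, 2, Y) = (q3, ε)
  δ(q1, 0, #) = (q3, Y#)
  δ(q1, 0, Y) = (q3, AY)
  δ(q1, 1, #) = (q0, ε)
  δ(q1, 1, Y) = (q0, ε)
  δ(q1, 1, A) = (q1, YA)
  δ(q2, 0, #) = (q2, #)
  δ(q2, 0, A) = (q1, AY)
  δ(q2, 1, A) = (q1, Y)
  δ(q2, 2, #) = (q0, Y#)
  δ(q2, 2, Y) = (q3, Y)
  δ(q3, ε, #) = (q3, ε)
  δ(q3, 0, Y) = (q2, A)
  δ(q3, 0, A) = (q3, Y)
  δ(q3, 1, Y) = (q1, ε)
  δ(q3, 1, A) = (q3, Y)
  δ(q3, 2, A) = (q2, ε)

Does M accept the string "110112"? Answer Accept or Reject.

(q0, 110112, #)
  ε-move, top #: go to q3, push YY# → (q3, 110112, YY#)
  read 1, top Y: go to q1, push ε → (q1, 10112, Y#)
  read 1, top Y: go to q0, push ε → (q0, 0112, #)
  ε-move, top #: go to q3, push YY# → (q3, 0112, YY#)
  read 0, top Y: go to q2, push A → (q2, 112, AY#)
  read 1, top A: go to q1, push Y → (q1, 12, YY#)
  read 1, top Y: go to q0, push ε → (q0, 2, Y#)
  read 2, top Y: go to q3, push ε → (q3, ε, #)
  ε-move, top #: go to q3, push ε → (q3, ε, ε)
All input consumed and the stack is empty.

Accept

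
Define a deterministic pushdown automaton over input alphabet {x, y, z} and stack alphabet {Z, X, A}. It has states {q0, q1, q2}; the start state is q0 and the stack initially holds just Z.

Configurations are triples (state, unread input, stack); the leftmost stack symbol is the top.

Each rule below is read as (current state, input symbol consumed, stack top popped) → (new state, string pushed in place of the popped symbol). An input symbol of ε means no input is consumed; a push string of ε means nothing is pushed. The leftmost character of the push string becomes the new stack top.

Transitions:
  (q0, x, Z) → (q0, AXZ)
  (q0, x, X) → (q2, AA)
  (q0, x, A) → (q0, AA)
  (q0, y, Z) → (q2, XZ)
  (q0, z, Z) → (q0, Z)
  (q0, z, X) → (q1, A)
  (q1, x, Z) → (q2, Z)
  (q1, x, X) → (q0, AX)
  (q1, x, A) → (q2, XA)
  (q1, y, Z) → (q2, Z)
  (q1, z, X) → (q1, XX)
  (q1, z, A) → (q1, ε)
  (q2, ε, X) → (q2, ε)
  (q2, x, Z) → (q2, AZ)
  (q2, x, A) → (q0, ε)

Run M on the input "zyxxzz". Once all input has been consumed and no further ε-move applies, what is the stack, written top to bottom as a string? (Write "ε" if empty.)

Z

(q0, zyxxzz, Z)
  read z, top Z: go to q0, push Z → (q0, yxxzz, Z)
  read y, top Z: go to q2, push XZ → (q2, xxzz, XZ)
  ε-move, top X: go to q2, push ε → (q2, xxzz, Z)
  read x, top Z: go to q2, push AZ → (q2, xzz, AZ)
  read x, top A: go to q0, push ε → (q0, zz, Z)
  read z, top Z: go to q0, push Z → (q0, z, Z)
  read z, top Z: go to q0, push Z → (q0, ε, Z)
All input consumed in state q0 with stack Z.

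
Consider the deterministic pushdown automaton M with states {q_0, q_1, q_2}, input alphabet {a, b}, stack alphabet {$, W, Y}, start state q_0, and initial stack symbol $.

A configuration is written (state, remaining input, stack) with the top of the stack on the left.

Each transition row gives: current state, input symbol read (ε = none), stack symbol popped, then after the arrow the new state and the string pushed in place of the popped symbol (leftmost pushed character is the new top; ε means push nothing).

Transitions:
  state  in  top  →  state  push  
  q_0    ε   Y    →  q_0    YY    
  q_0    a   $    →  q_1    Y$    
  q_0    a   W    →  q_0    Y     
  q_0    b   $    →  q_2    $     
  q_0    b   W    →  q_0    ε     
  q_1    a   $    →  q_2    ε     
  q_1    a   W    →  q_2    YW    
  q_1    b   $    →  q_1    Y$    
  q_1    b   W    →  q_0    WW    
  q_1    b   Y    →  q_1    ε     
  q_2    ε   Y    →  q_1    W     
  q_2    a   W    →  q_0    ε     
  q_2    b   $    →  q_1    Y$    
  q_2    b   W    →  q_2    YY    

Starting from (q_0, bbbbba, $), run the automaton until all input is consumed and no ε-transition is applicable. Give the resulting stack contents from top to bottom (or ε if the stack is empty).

ε

(q_0, bbbbba, $)
  read b, top $: go to q_2, push $ → (q_2, bbbba, $)
  read b, top $: go to q_1, push Y$ → (q_1, bbba, Y$)
  read b, top Y: go to q_1, push ε → (q_1, bba, $)
  read b, top $: go to q_1, push Y$ → (q_1, ba, Y$)
  read b, top Y: go to q_1, push ε → (q_1, a, $)
  read a, top $: go to q_2, push ε → (q_2, ε, ε)
All input consumed in state q_2 with stack ε.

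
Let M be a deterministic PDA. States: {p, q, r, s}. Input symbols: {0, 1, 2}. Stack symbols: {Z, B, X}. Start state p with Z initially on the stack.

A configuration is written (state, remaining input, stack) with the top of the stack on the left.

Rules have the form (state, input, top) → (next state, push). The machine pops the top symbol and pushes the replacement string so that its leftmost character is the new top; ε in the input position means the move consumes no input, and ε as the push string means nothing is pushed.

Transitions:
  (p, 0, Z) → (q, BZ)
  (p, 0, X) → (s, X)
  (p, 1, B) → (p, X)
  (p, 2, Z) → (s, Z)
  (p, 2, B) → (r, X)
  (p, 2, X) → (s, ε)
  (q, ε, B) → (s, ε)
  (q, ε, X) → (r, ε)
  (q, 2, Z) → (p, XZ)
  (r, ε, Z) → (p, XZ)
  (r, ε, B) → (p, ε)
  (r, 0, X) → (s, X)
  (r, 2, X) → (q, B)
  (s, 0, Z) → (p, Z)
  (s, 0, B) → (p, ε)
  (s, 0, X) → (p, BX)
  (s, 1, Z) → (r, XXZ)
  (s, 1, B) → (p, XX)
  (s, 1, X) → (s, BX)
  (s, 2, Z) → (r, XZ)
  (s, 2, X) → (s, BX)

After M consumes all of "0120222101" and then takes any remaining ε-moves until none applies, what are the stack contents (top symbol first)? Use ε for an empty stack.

(p, 0120222101, Z)
  read 0, top Z: go to q, push BZ → (q, 120222101, BZ)
  ε-move, top B: go to s, push ε → (s, 120222101, Z)
  read 1, top Z: go to r, push XXZ → (r, 20222101, XXZ)
  read 2, top X: go to q, push B → (q, 0222101, BXZ)
  ε-move, top B: go to s, push ε → (s, 0222101, XZ)
  read 0, top X: go to p, push BX → (p, 222101, BXZ)
  read 2, top B: go to r, push X → (r, 22101, XXZ)
  read 2, top X: go to q, push B → (q, 2101, BXZ)
  ε-move, top B: go to s, push ε → (s, 2101, XZ)
  read 2, top X: go to s, push BX → (s, 101, BXZ)
  read 1, top B: go to p, push XX → (p, 01, XXXZ)
  read 0, top X: go to s, push X → (s, 1, XXXZ)
  read 1, top X: go to s, push BX → (s, ε, BXXXZ)
All input consumed in state s with stack BXXXZ.

BXXXZ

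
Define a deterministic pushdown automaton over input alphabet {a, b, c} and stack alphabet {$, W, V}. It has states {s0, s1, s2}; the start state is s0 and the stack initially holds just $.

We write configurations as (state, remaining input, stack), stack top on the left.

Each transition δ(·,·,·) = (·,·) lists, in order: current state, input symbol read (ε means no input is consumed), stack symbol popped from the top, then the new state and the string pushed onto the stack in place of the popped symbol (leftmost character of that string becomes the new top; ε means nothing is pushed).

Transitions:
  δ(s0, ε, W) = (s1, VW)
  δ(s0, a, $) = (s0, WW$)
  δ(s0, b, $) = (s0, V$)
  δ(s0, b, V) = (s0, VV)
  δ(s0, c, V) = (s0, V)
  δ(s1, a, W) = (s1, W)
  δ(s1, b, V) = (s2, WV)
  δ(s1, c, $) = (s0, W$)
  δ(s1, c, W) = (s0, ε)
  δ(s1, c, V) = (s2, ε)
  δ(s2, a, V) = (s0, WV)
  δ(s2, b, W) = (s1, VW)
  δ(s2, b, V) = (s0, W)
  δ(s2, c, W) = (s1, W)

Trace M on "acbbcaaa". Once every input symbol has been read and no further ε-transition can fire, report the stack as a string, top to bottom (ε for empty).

WVWW$

(s0, acbbcaaa, $) ⊢ (s0, cbbcaaa, WW$) ⊢ (s1, cbbcaaa, VWW$) ⊢ (s2, bbcaaa, WW$) ⊢ (s1, bcaaa, VWW$) ⊢ (s2, caaa, WVWW$) ⊢ (s1, aaa, WVWW$) ⊢ (s1, aa, WVWW$) ⊢ (s1, a, WVWW$) ⊢ (s1, ε, WVWW$)
All input consumed in state s1 with stack WVWW$.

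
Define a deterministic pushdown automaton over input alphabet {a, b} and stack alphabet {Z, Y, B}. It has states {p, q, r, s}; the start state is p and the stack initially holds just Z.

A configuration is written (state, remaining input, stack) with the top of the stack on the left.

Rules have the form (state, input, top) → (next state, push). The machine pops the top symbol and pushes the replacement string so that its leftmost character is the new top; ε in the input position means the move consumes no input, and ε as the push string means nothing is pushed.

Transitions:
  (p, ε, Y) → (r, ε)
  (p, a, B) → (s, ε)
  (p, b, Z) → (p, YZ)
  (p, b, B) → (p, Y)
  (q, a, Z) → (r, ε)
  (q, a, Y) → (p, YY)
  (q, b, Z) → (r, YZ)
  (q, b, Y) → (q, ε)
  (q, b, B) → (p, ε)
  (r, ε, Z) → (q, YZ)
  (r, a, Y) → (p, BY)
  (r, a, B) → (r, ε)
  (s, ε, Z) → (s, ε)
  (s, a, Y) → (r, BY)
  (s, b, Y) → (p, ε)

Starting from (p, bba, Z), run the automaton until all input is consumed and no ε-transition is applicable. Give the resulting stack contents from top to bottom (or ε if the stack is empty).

ε

(p, bba, Z)
  read b, top Z: go to p, push YZ → (p, ba, YZ)
  ε-move, top Y: go to r, push ε → (r, ba, Z)
  ε-move, top Z: go to q, push YZ → (q, ba, YZ)
  read b, top Y: go to q, push ε → (q, a, Z)
  read a, top Z: go to r, push ε → (r, ε, ε)
All input consumed in state r with stack ε.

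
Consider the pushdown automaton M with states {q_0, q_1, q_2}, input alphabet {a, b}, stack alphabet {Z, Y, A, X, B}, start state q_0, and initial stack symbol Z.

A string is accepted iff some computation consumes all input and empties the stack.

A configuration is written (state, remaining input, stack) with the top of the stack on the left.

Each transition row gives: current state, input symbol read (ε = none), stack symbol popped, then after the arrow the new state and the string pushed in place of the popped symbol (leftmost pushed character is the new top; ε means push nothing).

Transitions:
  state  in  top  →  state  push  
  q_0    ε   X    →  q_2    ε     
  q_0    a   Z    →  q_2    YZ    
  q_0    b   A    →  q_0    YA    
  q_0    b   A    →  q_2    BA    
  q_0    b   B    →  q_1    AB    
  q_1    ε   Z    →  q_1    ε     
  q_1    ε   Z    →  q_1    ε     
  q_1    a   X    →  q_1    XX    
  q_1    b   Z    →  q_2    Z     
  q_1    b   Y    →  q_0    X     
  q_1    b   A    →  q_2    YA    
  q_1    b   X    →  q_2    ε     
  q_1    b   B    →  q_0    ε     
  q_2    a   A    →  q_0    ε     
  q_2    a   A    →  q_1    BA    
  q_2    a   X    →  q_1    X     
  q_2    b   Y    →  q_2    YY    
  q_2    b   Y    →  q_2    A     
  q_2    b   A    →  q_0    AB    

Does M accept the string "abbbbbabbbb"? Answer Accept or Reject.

Reject

No computation consumes all input and empties the stack.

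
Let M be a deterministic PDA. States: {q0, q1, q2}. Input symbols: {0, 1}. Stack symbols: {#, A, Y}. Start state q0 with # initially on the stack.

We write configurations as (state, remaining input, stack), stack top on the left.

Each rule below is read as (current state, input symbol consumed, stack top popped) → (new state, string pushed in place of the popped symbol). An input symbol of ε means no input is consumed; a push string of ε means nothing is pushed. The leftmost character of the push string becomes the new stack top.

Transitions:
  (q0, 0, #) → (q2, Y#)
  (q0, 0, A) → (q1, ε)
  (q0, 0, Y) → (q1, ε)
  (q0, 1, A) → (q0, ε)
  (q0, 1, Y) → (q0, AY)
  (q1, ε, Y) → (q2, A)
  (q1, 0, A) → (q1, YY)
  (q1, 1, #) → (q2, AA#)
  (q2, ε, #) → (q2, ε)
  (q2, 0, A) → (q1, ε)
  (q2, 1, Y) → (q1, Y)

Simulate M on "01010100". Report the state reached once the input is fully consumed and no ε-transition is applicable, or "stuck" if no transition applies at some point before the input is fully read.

(q0, 01010100, #)
  read 0, top #: go to q2, push Y# → (q2, 1010100, Y#)
  read 1, top Y: go to q1, push Y → (q1, 010100, Y#)
  ε-move, top Y: go to q2, push A → (q2, 010100, A#)
  read 0, top A: go to q1, push ε → (q1, 10100, #)
  read 1, top #: go to q2, push AA# → (q2, 0100, AA#)
  read 0, top A: go to q1, push ε → (q1, 100, A#)
No transition for (q1, 1, top A); M blocks with input 100 remaining.

stuck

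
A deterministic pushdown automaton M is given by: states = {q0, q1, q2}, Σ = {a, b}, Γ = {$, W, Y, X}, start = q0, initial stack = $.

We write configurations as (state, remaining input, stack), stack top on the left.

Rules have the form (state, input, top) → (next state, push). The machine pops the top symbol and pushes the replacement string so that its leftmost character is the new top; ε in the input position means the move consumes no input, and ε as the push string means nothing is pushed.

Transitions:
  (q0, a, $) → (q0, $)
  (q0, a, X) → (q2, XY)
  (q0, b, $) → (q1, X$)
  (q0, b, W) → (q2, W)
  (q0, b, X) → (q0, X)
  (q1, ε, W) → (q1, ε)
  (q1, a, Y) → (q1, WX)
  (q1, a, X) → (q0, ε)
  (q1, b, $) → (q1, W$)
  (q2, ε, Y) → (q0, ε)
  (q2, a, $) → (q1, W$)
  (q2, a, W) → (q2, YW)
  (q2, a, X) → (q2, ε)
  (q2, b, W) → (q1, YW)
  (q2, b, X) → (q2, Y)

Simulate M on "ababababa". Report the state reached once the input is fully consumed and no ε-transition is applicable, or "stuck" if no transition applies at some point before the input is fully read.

q0

(q0, ababababa, $) ⊢ (q0, babababa, $) ⊢ (q1, abababa, X$) ⊢ (q0, bababa, $) ⊢ (q1, ababa, X$) ⊢ (q0, baba, $) ⊢ (q1, aba, X$) ⊢ (q0, ba, $) ⊢ (q1, a, X$) ⊢ (q0, ε, $)
All input consumed; M is in state q0.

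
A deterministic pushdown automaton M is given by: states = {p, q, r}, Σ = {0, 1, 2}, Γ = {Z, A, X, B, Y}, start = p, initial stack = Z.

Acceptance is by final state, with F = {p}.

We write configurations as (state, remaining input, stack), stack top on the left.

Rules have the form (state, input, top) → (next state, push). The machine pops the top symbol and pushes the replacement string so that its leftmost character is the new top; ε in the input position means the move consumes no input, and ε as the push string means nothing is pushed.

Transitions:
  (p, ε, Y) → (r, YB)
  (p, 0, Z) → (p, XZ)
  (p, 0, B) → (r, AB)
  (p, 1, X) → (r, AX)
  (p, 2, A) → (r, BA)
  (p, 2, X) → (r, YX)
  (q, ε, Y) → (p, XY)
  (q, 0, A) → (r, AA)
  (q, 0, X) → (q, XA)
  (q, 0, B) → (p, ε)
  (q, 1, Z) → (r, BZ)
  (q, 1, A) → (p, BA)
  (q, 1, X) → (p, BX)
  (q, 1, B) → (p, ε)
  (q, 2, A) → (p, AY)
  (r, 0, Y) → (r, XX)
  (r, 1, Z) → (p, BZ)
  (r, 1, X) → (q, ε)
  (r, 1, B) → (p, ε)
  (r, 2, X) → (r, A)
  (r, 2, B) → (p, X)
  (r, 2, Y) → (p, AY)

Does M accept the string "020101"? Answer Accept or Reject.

(p, 020101, Z)
  read 0, top Z: go to p, push XZ → (p, 20101, XZ)
  read 2, top X: go to r, push YX → (r, 0101, YXZ)
  read 0, top Y: go to r, push XX → (r, 101, XXXZ)
  read 1, top X: go to q, push ε → (q, 01, XXZ)
  read 0, top X: go to q, push XA → (q, 1, XAXZ)
  read 1, top X: go to p, push BX → (p, ε, BXAXZ)
All input consumed; state p ∈ F.

Accept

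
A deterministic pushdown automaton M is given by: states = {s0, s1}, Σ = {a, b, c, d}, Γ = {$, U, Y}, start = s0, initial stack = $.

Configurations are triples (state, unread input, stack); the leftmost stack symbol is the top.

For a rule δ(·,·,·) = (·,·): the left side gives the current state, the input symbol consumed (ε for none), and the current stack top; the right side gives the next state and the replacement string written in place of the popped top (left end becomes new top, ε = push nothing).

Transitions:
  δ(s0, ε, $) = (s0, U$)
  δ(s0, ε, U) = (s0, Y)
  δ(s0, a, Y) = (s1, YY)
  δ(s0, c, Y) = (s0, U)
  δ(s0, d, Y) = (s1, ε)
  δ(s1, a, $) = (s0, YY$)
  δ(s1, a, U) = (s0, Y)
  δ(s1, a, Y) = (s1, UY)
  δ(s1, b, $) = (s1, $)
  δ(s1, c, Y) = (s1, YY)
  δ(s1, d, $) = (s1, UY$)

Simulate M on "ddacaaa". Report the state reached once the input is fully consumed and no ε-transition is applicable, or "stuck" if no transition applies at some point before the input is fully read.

(s0, ddacaaa, $)
  ε-move, top $: go to s0, push U$ → (s0, ddacaaa, U$)
  ε-move, top U: go to s0, push Y → (s0, ddacaaa, Y$)
  read d, top Y: go to s1, push ε → (s1, dacaaa, $)
  read d, top $: go to s1, push UY$ → (s1, acaaa, UY$)
  read a, top U: go to s0, push Y → (s0, caaa, YY$)
  read c, top Y: go to s0, push U → (s0, aaa, UY$)
  ε-move, top U: go to s0, push Y → (s0, aaa, YY$)
  read a, top Y: go to s1, push YY → (s1, aa, YYY$)
  read a, top Y: go to s1, push UY → (s1, a, UYYY$)
  read a, top U: go to s0, push Y → (s0, ε, YYYY$)
All input consumed; M is in state s0.

s0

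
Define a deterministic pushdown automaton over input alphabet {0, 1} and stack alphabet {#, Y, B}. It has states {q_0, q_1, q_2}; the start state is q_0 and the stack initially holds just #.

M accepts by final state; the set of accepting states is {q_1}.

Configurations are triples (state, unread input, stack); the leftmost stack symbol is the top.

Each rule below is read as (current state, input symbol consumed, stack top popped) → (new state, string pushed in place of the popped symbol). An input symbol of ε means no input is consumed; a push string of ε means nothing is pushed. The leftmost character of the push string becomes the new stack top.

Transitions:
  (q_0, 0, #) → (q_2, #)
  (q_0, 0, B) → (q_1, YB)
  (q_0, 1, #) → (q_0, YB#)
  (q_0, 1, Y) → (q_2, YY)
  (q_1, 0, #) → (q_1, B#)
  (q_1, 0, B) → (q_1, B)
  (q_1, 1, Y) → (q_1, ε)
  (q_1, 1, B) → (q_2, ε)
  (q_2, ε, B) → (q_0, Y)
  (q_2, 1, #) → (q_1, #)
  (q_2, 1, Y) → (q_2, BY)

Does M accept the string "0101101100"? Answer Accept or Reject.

Accept

(q_0, 0101101100, #) ⊢ (q_2, 101101100, #) ⊢ (q_1, 01101100, #) ⊢ (q_1, 1101100, B#) ⊢ (q_2, 101100, #) ⊢ (q_1, 01100, #) ⊢ (q_1, 1100, B#) ⊢ (q_2, 100, #) ⊢ (q_1, 00, #) ⊢ (q_1, 0, B#) ⊢ (q_1, ε, B#)
All input consumed; state q_1 ∈ F.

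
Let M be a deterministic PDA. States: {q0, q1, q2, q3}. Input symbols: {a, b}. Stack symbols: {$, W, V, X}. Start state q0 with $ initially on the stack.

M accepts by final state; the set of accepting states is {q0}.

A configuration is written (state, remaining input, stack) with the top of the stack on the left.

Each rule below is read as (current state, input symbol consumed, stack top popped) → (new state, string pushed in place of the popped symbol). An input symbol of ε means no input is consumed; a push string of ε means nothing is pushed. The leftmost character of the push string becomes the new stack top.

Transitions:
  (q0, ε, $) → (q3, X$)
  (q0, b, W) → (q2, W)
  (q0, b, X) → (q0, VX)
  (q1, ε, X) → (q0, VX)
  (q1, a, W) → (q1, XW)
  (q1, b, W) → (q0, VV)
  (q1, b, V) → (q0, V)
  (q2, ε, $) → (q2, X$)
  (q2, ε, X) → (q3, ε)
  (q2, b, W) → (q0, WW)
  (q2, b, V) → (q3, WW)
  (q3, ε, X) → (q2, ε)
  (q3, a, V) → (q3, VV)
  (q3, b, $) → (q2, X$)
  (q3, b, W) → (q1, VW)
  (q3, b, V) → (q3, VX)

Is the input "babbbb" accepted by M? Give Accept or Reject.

Reject

(q0, babbbb, $) ⊢ (q3, babbbb, X$) ⊢ (q2, babbbb, $) ⊢ (q2, babbbb, X$) ⊢ (q3, babbbb, $) ⊢ (q2, abbbb, X$) ⊢ (q3, abbbb, $)
No transition applies at (q3, abbbb, $); input not fully consumed.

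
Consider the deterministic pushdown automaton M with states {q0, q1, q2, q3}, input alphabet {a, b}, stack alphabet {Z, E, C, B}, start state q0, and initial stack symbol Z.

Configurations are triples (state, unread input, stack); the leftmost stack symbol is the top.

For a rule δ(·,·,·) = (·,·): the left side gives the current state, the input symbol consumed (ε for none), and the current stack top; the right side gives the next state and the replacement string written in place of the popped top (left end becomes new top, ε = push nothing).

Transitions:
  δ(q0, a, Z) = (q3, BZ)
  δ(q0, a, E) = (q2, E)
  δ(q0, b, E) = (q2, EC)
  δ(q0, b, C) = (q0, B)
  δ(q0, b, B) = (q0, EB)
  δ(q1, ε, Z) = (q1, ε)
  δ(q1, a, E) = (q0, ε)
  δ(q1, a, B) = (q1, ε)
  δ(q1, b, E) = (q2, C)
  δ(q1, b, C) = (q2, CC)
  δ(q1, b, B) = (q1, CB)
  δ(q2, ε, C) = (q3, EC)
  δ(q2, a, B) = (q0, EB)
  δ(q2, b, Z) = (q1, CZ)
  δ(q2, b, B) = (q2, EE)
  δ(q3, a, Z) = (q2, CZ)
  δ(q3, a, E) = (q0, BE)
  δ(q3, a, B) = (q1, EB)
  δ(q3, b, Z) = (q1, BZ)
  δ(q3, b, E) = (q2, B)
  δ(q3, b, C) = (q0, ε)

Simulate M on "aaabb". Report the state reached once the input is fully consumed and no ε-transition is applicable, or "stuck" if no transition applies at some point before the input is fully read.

q2

(q0, aaabb, Z)
  read a, top Z: go to q3, push BZ → (q3, aabb, BZ)
  read a, top B: go to q1, push EB → (q1, abb, EBZ)
  read a, top E: go to q0, push ε → (q0, bb, BZ)
  read b, top B: go to q0, push EB → (q0, b, EBZ)
  read b, top E: go to q2, push EC → (q2, ε, ECBZ)
All input consumed; M is in state q2.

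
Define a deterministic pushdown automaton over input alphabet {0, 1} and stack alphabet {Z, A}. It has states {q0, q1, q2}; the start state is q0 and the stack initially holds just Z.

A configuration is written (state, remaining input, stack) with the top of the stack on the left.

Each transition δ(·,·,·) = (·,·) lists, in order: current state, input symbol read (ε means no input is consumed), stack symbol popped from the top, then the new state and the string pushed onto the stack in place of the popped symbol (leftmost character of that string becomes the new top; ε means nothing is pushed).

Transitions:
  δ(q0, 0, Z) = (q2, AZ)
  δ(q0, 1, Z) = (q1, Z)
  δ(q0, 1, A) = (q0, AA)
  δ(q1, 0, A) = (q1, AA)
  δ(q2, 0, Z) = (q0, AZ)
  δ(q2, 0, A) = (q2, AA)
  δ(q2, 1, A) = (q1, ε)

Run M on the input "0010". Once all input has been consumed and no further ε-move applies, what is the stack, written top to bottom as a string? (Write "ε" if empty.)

AAZ

(q0, 0010, Z)
  read 0, top Z: go to q2, push AZ → (q2, 010, AZ)
  read 0, top A: go to q2, push AA → (q2, 10, AAZ)
  read 1, top A: go to q1, push ε → (q1, 0, AZ)
  read 0, top A: go to q1, push AA → (q1, ε, AAZ)
All input consumed in state q1 with stack AAZ.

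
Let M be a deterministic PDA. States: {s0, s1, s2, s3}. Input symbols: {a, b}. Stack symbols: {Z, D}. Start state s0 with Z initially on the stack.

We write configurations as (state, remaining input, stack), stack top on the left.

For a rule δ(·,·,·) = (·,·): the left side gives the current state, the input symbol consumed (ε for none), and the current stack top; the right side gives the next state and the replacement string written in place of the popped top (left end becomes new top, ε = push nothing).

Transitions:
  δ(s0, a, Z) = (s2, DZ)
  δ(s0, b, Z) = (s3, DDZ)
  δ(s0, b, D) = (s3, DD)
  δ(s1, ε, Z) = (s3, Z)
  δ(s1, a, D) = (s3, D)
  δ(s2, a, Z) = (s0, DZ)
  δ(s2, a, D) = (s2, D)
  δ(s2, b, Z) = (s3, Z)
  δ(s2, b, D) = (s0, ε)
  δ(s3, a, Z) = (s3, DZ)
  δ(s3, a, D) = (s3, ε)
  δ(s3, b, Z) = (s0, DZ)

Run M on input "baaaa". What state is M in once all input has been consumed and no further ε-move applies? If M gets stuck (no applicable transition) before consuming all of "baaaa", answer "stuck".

(s0, baaaa, Z) ⊢ (s3, aaaa, DDZ) ⊢ (s3, aaa, DZ) ⊢ (s3, aa, Z) ⊢ (s3, a, DZ) ⊢ (s3, ε, Z)
All input consumed; M is in state s3.

s3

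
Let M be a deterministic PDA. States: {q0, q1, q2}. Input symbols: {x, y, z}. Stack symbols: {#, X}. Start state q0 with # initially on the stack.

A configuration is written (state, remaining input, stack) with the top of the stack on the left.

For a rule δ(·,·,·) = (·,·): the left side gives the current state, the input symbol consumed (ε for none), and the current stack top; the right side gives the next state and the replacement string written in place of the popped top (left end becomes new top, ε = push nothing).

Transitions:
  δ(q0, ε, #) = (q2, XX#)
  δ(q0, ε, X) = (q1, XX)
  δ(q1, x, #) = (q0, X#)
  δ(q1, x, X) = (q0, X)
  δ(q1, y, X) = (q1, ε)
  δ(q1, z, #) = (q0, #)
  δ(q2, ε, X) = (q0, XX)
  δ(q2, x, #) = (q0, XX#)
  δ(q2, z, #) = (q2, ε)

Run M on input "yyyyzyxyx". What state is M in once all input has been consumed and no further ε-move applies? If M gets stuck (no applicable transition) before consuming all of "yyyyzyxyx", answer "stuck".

(q0, yyyyzyxyx, #) ⊢ (q2, yyyyzyxyx, XX#) ⊢ (q0, yyyyzyxyx, XXX#) ⊢ (q1, yyyyzyxyx, XXXX#) ⊢ (q1, yyyzyxyx, XXX#) ⊢ (q1, yyzyxyx, XX#) ⊢ (q1, yzyxyx, X#) ⊢ (q1, zyxyx, #) ⊢ (q0, yxyx, #) ⊢ (q2, yxyx, XX#) ⊢ (q0, yxyx, XXX#) ⊢ (q1, yxyx, XXXX#) ⊢ (q1, xyx, XXX#) ⊢ (q0, yx, XXX#) ⊢ (q1, yx, XXXX#) ⊢ (q1, x, XXX#) ⊢ (q0, ε, XXX#) ⊢ (q1, ε, XXXX#)
All input consumed; M is in state q1.

q1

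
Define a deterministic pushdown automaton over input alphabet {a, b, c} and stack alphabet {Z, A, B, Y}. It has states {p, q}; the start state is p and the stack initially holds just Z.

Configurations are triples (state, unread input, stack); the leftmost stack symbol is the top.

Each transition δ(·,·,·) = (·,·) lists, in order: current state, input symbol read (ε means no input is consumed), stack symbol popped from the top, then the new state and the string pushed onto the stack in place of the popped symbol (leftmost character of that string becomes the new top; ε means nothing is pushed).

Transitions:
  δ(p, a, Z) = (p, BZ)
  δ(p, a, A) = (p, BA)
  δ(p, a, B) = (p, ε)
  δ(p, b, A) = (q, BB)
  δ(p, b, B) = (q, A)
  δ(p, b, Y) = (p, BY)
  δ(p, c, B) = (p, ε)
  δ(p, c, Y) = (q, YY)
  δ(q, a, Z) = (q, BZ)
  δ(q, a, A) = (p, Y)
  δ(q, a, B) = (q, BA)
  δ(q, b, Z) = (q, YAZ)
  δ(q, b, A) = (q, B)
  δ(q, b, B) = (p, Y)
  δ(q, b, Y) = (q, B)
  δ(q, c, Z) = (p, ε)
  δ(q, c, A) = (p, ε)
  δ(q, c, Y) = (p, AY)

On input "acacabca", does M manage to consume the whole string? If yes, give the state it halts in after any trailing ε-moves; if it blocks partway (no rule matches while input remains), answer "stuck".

p

(p, acacabca, Z) ⊢ (p, cacabca, BZ) ⊢ (p, acabca, Z) ⊢ (p, cabca, BZ) ⊢ (p, abca, Z) ⊢ (p, bca, BZ) ⊢ (q, ca, AZ) ⊢ (p, a, Z) ⊢ (p, ε, BZ)
All input consumed; M is in state p.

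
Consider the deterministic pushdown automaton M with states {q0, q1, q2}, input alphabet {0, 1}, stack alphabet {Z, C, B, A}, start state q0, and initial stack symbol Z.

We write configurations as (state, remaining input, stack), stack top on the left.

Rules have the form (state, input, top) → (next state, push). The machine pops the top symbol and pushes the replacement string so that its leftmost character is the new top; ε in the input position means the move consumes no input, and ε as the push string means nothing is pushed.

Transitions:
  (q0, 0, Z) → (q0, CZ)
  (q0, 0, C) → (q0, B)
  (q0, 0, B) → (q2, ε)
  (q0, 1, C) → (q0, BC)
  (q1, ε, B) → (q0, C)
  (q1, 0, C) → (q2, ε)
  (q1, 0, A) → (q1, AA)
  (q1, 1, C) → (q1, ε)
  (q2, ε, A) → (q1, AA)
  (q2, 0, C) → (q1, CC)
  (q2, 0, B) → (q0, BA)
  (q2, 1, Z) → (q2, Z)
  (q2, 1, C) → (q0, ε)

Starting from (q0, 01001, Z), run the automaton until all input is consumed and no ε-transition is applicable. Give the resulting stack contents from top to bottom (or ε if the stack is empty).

CZ

(q0, 01001, Z)
  read 0, top Z: go to q0, push CZ → (q0, 1001, CZ)
  read 1, top C: go to q0, push BC → (q0, 001, BCZ)
  read 0, top B: go to q2, push ε → (q2, 01, CZ)
  read 0, top C: go to q1, push CC → (q1, 1, CCZ)
  read 1, top C: go to q1, push ε → (q1, ε, CZ)
All input consumed in state q1 with stack CZ.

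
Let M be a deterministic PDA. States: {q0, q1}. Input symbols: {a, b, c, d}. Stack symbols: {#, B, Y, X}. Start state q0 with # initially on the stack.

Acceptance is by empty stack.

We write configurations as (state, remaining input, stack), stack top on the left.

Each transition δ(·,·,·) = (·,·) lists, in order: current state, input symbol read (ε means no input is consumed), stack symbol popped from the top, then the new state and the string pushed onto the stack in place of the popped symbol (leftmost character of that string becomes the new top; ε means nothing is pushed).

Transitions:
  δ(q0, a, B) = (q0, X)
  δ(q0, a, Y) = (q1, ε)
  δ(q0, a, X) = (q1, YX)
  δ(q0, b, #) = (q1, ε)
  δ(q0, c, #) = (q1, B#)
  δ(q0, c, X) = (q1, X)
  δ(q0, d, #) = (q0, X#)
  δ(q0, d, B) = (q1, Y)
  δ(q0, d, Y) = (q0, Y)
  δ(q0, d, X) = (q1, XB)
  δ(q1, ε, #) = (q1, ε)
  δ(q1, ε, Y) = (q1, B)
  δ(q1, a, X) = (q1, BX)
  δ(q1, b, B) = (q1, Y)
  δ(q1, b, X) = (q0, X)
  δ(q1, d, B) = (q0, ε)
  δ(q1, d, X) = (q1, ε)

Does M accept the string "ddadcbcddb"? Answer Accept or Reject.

(q0, ddadcbcddb, #)
  read d, top #: go to q0, push X# → (q0, dadcbcddb, X#)
  read d, top X: go to q1, push XB → (q1, adcbcddb, XB#)
  read a, top X: go to q1, push BX → (q1, dcbcddb, BXB#)
  read d, top B: go to q0, push ε → (q0, cbcddb, XB#)
  read c, top X: go to q1, push X → (q1, bcddb, XB#)
  read b, top X: go to q0, push X → (q0, cddb, XB#)
  read c, top X: go to q1, push X → (q1, ddb, XB#)
  read d, top X: go to q1, push ε → (q1, db, B#)
  read d, top B: go to q0, push ε → (q0, b, #)
  read b, top #: go to q1, push ε → (q1, ε, ε)
All input consumed and the stack is empty.

Accept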